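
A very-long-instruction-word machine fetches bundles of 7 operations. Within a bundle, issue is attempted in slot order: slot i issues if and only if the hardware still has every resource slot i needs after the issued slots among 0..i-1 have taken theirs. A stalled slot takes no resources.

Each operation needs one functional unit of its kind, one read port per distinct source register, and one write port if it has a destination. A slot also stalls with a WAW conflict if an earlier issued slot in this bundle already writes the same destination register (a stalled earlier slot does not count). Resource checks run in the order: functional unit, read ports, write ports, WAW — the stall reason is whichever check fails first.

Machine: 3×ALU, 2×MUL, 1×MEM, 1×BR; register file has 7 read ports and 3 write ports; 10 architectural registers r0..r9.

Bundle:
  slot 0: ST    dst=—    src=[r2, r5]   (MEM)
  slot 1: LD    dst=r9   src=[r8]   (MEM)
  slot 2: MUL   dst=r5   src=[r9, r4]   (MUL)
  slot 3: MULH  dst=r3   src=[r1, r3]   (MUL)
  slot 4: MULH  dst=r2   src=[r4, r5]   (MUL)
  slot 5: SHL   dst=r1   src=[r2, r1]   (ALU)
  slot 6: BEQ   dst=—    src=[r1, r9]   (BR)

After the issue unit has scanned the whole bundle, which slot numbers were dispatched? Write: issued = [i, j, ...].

issued = [0, 2, 3]

slot 0 (MEM): ISSUE — free A3,Mu2,Ld0,B1 rp5 wp3
slot 1 (MEM): stall FU — free A3,Mu2,Ld0,B1 rp5 wp3
slot 2 (MUL): ISSUE — free A3,Mu1,Ld0,B1 rp3 wp2
slot 3 (MUL): ISSUE — free A3,Mu0,Ld0,B1 rp1 wp1
slot 4 (MUL): stall FU — free A3,Mu0,Ld0,B1 rp1 wp1
slot 5 (ALU): stall RD_PORT — free A3,Mu0,Ld0,B1 rp1 wp1
slot 6 (BR): stall RD_PORT — free A3,Mu0,Ld0,B1 rp1 wp1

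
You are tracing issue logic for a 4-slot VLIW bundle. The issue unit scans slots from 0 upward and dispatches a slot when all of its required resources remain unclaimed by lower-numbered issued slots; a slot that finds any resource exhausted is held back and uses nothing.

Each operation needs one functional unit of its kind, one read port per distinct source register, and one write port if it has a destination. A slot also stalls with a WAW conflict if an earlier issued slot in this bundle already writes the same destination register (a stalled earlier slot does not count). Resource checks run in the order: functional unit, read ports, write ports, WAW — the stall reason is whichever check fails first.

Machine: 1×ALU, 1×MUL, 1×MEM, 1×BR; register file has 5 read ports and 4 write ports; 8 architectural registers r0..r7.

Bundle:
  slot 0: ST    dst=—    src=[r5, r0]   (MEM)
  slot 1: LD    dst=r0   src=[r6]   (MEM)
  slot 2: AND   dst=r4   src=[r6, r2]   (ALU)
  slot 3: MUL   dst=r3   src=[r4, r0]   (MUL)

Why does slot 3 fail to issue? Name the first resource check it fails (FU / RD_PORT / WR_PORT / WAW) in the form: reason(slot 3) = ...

(0) want 1×MEM +2rd +0wr — yes → AL1|MU1|ME0|BR1|rd3|wr4
(1) want 1×MEM +1rd +1wr — FU → AL1|MU1|ME0|BR1|rd3|wr4
(2) want 1×ALU +2rd +1wr — yes → AL0|MU1|ME0|BR1|rd1|wr3
(3) want 1×MUL +2rd +1wr — RD_PORT → AL0|MU1|ME0|BR1|rd1|wr3

reason(slot 3) = RD_PORT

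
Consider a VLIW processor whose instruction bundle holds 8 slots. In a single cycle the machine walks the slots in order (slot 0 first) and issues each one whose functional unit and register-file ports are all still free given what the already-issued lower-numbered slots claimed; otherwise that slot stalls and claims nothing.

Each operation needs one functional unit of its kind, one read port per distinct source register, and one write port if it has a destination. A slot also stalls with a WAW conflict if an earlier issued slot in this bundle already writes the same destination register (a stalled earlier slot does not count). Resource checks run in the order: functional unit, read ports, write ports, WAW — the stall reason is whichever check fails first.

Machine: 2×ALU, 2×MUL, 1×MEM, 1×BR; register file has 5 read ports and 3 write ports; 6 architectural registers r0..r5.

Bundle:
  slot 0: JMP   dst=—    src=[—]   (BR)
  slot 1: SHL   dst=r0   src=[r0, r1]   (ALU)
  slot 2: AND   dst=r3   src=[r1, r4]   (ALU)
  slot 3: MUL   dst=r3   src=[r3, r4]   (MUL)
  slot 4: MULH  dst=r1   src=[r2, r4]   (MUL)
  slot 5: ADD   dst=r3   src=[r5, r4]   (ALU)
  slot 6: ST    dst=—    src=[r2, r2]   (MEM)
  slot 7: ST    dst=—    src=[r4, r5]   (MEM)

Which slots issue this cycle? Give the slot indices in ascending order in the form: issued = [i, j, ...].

issued = [0, 1, 2, 6]

slot 0 (BR): ISSUE — free A2,Mu2,Ld1,B0 rp5 wp3
slot 1 (ALU): ISSUE — free A1,Mu2,Ld1,B0 rp3 wp2
slot 2 (ALU): ISSUE — free A0,Mu2,Ld1,B0 rp1 wp1
slot 3 (MUL): stall RD_PORT — free A0,Mu2,Ld1,B0 rp1 wp1
slot 4 (MUL): stall RD_PORT — free A0,Mu2,Ld1,B0 rp1 wp1
slot 5 (ALU): stall FU — free A0,Mu2,Ld1,B0 rp1 wp1
slot 6 (MEM): ISSUE — free A0,Mu2,Ld0,B0 rp0 wp1
slot 7 (MEM): stall FU — free A0,Mu2,Ld0,B0 rp0 wp1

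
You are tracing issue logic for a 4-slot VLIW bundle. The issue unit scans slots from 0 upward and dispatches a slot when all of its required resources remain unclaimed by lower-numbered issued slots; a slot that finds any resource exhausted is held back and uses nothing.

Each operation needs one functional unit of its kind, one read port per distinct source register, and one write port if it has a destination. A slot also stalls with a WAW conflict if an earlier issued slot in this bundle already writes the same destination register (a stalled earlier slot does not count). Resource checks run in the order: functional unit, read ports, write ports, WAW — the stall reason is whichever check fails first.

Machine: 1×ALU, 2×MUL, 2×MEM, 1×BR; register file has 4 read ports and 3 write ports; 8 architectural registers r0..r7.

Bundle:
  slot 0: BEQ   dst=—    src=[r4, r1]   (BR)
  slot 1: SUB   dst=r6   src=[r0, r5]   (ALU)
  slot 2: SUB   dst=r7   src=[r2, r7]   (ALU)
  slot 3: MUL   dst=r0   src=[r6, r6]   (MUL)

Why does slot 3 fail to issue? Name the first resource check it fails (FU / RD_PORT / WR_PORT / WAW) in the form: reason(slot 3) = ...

(0) want 1×BR +2rd +0wr — yes → AL1|MU2|ME2|BR0|rd2|wr3
(1) want 1×ALU +2rd +1wr — yes → AL0|MU2|ME2|BR0|rd0|wr2
(2) want 1×ALU +2rd +1wr — FU → AL0|MU2|ME2|BR0|rd0|wr2
(3) want 1×MUL +1rd +1wr — RD_PORT → AL0|MU2|ME2|BR0|rd0|wr2

reason(slot 3) = RD_PORT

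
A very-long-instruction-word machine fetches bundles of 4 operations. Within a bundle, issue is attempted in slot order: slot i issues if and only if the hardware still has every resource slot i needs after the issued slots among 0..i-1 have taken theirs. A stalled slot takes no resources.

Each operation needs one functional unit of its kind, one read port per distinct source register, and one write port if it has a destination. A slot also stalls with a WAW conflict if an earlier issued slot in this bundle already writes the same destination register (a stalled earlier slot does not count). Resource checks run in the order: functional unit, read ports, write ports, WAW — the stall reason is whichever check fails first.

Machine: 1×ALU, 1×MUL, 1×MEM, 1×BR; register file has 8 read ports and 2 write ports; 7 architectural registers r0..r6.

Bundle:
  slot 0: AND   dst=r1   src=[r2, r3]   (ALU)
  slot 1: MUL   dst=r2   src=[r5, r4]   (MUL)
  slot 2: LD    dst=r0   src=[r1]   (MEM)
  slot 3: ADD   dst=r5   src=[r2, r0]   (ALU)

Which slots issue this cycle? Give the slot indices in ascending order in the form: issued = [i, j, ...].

issued = [0, 1]

  0. ALU→r1 ⇒ go  {0A/1Mu/1Ld/1B | 6r 1w}
  1. MUL→r2 ⇒ go  {0A/0Mu/1Ld/1B | 4r 0w}
  2. MEM→r0 ⇒ no(WR_PORT)  {0A/0Mu/1Ld/1B | 4r 0w}
  3. ALU→r5 ⇒ no(FU)  {0A/0Mu/1Ld/1B | 4r 0w}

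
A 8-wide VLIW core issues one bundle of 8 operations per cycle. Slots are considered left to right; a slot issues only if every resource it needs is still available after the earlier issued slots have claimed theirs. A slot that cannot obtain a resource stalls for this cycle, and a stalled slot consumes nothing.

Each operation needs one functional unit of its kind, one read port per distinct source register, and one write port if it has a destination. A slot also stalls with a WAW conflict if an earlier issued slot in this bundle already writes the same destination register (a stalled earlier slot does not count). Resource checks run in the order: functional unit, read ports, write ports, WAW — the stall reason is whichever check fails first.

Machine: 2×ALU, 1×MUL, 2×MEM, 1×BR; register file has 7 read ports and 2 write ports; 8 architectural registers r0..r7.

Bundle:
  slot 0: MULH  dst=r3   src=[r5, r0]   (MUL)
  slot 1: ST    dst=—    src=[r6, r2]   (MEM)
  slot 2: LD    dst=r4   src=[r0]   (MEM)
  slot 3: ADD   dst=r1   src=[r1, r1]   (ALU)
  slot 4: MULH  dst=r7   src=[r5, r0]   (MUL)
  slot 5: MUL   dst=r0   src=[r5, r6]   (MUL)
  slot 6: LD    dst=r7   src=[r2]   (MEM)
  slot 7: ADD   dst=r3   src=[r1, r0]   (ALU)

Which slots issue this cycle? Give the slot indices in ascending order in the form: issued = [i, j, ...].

(0) want 1×MUL +2rd +1wr — yes → AL2|MU0|ME2|BR1|rd5|wr1
(1) want 1×MEM +2rd +0wr — yes → AL2|MU0|ME1|BR1|rd3|wr1
(2) want 1×MEM +1rd +1wr — yes → AL2|MU0|ME0|BR1|rd2|wr0
(3) want 1×ALU +1rd +1wr — WR_PORT → AL2|MU0|ME0|BR1|rd2|wr0
(4) want 1×MUL +2rd +1wr — FU → AL2|MU0|ME0|BR1|rd2|wr0
(5) want 1×MUL +2rd +1wr — FU → AL2|MU0|ME0|BR1|rd2|wr0
(6) want 1×MEM +1rd +1wr — FU → AL2|MU0|ME0|BR1|rd2|wr0
(7) want 1×ALU +2rd +1wr — WR_PORT → AL2|MU0|ME0|BR1|rd2|wr0

issued = [0, 1, 2]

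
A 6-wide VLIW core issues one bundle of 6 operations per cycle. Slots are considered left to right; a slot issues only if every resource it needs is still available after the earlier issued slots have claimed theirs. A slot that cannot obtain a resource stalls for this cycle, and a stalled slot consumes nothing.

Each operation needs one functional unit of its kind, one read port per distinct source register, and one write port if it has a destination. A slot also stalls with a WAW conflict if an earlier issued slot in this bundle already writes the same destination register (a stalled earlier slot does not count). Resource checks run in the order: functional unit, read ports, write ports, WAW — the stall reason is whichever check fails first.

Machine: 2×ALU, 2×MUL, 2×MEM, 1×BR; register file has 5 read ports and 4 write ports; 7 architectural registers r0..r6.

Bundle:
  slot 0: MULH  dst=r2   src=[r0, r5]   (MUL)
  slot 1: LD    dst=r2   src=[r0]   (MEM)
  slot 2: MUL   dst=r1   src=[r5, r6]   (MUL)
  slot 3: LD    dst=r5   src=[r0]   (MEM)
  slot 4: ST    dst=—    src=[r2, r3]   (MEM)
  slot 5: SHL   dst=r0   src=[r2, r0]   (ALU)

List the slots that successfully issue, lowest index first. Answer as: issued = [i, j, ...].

#0 MUL src=r0,r5 dispatched  <A:2 Mu:1 Ld:2 B:1 rd:3 wr:3>
#1 MEM src=r0 held:WAW  <A:2 Mu:1 Ld:2 B:1 rd:3 wr:3>
#2 MUL src=r5,r6 dispatched  <A:2 Mu:0 Ld:2 B:1 rd:1 wr:2>
#3 MEM src=r0 dispatched  <A:2 Mu:0 Ld:1 B:1 rd:0 wr:1>
#4 MEM src=r2,r3 held:RD_PORT  <A:2 Mu:0 Ld:1 B:1 rd:0 wr:1>
#5 ALU src=r2,r0 held:RD_PORT  <A:2 Mu:0 Ld:1 B:1 rd:0 wr:1>

issued = [0, 2, 3]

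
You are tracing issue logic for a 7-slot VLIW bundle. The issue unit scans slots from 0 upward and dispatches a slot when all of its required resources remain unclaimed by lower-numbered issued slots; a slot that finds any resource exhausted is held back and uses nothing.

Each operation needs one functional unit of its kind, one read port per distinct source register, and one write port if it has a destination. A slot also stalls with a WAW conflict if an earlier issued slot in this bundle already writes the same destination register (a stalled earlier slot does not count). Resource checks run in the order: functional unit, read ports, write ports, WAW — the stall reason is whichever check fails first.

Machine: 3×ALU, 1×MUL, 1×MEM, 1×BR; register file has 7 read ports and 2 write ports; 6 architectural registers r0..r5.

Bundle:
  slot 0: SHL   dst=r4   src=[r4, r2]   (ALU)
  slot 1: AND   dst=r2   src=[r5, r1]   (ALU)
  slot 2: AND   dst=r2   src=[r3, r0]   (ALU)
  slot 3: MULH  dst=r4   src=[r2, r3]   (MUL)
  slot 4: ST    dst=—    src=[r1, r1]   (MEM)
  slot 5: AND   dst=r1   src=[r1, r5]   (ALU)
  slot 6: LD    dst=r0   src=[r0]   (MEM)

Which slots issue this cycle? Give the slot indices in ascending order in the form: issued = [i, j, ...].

issued = [0, 1, 4]

(0) want 1×ALU +2rd +1wr — yes → AL2|MU1|ME1|BR1|rd5|wr1
(1) want 1×ALU +2rd +1wr — yes → AL1|MU1|ME1|BR1|rd3|wr0
(2) want 1×ALU +2rd +1wr — WR_PORT → AL1|MU1|ME1|BR1|rd3|wr0
(3) want 1×MUL +2rd +1wr — WR_PORT → AL1|MU1|ME1|BR1|rd3|wr0
(4) want 1×MEM +1rd +0wr — yes → AL1|MU1|ME0|BR1|rd2|wr0
(5) want 1×ALU +2rd +1wr — WR_PORT → AL1|MU1|ME0|BR1|rd2|wr0
(6) want 1×MEM +1rd +1wr — FU → AL1|MU1|ME0|BR1|rd2|wr0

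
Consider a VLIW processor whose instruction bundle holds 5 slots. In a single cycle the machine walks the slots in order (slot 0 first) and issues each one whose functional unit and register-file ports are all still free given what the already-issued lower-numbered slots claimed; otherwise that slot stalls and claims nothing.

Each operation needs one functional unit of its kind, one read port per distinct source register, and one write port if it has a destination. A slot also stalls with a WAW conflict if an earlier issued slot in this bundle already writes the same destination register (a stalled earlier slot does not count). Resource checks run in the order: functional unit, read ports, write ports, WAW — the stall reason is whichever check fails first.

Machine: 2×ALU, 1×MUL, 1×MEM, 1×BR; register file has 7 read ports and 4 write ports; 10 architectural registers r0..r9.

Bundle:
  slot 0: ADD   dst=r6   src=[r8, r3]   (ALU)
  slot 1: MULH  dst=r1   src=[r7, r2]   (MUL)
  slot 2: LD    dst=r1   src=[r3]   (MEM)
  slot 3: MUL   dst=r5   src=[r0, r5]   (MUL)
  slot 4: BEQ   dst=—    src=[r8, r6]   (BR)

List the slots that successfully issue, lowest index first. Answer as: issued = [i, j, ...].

issued = [0, 1, 4]

(0) want 1×ALU +2rd +1wr — yes → AL1|MU1|ME1|BR1|rd5|wr3
(1) want 1×MUL +2rd +1wr — yes → AL1|MU0|ME1|BR1|rd3|wr2
(2) want 1×MEM +1rd +1wr — WAW → AL1|MU0|ME1|BR1|rd3|wr2
(3) want 1×MUL +2rd +1wr — FU → AL1|MU0|ME1|BR1|rd3|wr2
(4) want 1×BR +2rd +0wr — yes → AL1|MU0|ME1|BR0|rd1|wr2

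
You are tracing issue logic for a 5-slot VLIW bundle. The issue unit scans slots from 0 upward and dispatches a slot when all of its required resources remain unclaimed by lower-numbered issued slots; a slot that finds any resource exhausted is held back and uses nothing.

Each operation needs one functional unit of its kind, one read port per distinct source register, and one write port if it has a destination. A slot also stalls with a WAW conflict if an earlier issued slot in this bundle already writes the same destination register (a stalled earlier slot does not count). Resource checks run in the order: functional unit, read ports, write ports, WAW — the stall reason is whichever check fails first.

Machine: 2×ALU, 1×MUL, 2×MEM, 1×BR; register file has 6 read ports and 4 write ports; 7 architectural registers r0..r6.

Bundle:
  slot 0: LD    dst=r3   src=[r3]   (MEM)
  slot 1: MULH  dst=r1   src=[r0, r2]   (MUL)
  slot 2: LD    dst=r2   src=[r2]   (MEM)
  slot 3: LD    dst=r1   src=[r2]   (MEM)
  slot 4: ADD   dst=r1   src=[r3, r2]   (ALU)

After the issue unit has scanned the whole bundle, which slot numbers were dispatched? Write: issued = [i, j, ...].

[0] MEM needs rd=1 wr=1: ok; after: ALU=2 MUL=1 MEM=1 BR=1, R=5, W=3
[1] MUL needs rd=2 wr=1: ok; after: ALU=2 MUL=0 MEM=1 BR=1, R=3, W=2
[2] MEM needs rd=1 wr=1: ok; after: ALU=2 MUL=0 MEM=0 BR=1, R=2, W=1
[3] MEM needs rd=1 wr=1: FU; after: ALU=2 MUL=0 MEM=0 BR=1, R=2, W=1
[4] ALU needs rd=2 wr=1: WAW; after: ALU=2 MUL=0 MEM=0 BR=1, R=2, W=1

issued = [0, 1, 2]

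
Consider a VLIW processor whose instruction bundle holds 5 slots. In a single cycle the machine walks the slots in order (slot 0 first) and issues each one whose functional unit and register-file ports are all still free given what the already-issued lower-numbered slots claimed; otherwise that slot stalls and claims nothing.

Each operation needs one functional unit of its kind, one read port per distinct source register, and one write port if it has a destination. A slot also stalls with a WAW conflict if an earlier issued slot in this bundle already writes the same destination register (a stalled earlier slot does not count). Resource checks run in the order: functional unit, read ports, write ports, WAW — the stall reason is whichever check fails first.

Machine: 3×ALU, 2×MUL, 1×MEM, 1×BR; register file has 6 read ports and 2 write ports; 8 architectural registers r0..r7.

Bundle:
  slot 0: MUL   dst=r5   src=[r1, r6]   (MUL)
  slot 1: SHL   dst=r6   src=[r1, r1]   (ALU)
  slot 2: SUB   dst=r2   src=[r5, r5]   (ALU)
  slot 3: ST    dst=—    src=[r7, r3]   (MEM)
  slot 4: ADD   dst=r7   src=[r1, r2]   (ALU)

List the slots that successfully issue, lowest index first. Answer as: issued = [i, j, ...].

issued = [0, 1, 3]

[0] MUL needs rd=2 wr=1: ok; after: ALU=3 MUL=1 MEM=1 BR=1, R=4, W=1
[1] ALU needs rd=1 wr=1: ok; after: ALU=2 MUL=1 MEM=1 BR=1, R=3, W=0
[2] ALU needs rd=1 wr=1: WR_PORT; after: ALU=2 MUL=1 MEM=1 BR=1, R=3, W=0
[3] MEM needs rd=2 wr=0: ok; after: ALU=2 MUL=1 MEM=0 BR=1, R=1, W=0
[4] ALU needs rd=2 wr=1: RD_PORT; after: ALU=2 MUL=1 MEM=0 BR=1, R=1, W=0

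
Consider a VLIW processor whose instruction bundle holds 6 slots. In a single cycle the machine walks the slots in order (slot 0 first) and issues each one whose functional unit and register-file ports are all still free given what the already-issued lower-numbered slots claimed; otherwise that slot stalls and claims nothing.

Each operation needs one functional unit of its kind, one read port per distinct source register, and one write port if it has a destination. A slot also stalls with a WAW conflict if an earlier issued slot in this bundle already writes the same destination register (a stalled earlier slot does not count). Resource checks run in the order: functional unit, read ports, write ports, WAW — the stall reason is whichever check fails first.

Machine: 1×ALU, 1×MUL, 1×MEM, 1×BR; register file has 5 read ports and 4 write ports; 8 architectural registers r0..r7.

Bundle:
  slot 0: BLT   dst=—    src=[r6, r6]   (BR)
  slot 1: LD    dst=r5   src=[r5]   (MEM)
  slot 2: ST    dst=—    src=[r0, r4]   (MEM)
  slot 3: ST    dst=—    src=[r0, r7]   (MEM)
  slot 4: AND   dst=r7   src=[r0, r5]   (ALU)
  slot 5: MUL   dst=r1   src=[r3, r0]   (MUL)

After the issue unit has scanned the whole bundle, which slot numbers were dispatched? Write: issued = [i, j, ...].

issued = [0, 1, 4]

#0 BR src=r6,r6 dispatched  <A:1 Mu:1 Ld:1 B:0 rd:4 wr:4>
#1 MEM src=r5 dispatched  <A:1 Mu:1 Ld:0 B:0 rd:3 wr:3>
#2 MEM src=r0,r4 held:FU  <A:1 Mu:1 Ld:0 B:0 rd:3 wr:3>
#3 MEM src=r0,r7 held:FU  <A:1 Mu:1 Ld:0 B:0 rd:3 wr:3>
#4 ALU src=r0,r5 dispatched  <A:0 Mu:1 Ld:0 B:0 rd:1 wr:2>
#5 MUL src=r3,r0 held:RD_PORT  <A:0 Mu:1 Ld:0 B:0 rd:1 wr:2>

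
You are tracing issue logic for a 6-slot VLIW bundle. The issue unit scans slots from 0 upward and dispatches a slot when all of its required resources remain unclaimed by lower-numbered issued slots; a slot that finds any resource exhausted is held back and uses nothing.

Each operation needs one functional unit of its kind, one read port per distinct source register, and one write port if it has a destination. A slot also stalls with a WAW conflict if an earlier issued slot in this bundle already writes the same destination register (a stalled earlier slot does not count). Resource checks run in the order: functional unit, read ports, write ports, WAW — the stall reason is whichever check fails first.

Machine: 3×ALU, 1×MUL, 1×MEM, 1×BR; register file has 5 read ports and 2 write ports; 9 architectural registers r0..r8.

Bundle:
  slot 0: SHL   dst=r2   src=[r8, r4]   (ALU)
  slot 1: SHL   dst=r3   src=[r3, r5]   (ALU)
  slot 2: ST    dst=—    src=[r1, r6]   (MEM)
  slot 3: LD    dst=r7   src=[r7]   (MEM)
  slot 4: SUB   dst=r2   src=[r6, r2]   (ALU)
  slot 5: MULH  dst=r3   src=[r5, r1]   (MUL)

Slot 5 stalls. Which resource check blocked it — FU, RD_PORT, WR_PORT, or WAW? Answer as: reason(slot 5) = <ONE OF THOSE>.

  0. ALU→r2 ⇒ go  {2A/1Mu/1Ld/1B | 3r 1w}
  1. ALU→r3 ⇒ go  {1A/1Mu/1Ld/1B | 1r 0w}
  2. MEM ⇒ no(RD_PORT)  {1A/1Mu/1Ld/1B | 1r 0w}
  3. MEM→r7 ⇒ no(WR_PORT)  {1A/1Mu/1Ld/1B | 1r 0w}
  4. ALU→r2 ⇒ no(RD_PORT)  {1A/1Mu/1Ld/1B | 1r 0w}
  5. MUL→r3 ⇒ no(RD_PORT)  {1A/1Mu/1Ld/1B | 1r 0w}

reason(slot 5) = RD_PORT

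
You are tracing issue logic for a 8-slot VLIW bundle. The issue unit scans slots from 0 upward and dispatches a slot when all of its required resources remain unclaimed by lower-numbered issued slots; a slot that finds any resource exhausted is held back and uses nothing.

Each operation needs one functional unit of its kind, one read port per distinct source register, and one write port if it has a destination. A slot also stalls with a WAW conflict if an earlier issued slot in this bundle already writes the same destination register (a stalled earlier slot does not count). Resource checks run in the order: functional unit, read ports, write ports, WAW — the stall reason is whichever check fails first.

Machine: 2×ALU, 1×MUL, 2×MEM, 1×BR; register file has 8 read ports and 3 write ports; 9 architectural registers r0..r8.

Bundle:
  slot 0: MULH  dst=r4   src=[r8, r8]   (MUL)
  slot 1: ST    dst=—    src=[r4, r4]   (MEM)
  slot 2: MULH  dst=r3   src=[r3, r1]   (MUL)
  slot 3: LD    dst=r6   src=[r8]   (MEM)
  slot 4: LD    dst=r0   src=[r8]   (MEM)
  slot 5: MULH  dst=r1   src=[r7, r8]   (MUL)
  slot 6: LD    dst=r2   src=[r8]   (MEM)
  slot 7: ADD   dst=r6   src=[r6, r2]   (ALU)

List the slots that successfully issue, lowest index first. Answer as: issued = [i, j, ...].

slot 0 (MUL): ISSUE — free A2,Mu0,Ld2,B1 rp7 wp2
slot 1 (MEM): ISSUE — free A2,Mu0,Ld1,B1 rp6 wp2
slot 2 (MUL): stall FU — free A2,Mu0,Ld1,B1 rp6 wp2
slot 3 (MEM): ISSUE — free A2,Mu0,Ld0,B1 rp5 wp1
slot 4 (MEM): stall FU — free A2,Mu0,Ld0,B1 rp5 wp1
slot 5 (MUL): stall FU — free A2,Mu0,Ld0,B1 rp5 wp1
slot 6 (MEM): stall FU — free A2,Mu0,Ld0,B1 rp5 wp1
slot 7 (ALU): stall WAW — free A2,Mu0,Ld0,B1 rp5 wp1

issued = [0, 1, 3]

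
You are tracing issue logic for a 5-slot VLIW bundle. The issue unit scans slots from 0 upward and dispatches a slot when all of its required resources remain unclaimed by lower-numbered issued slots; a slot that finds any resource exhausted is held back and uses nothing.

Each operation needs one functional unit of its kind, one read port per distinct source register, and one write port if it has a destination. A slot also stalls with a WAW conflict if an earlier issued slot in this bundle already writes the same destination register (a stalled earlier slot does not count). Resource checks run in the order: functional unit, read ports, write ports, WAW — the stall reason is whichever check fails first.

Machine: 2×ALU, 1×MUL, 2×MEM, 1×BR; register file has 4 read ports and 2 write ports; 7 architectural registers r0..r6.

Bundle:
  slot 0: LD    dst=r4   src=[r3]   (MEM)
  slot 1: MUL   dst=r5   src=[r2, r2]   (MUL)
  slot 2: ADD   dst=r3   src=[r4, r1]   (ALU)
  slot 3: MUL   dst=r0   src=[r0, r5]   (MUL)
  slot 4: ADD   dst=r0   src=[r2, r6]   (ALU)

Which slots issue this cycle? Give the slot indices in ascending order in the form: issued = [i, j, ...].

slot 0 (MEM): ISSUE — free A2,Mu1,Ld1,B1 rp3 wp1
slot 1 (MUL): ISSUE — free A2,Mu0,Ld1,B1 rp2 wp0
slot 2 (ALU): stall WR_PORT — free A2,Mu0,Ld1,B1 rp2 wp0
slot 3 (MUL): stall FU — free A2,Mu0,Ld1,B1 rp2 wp0
slot 4 (ALU): stall WR_PORT — free A2,Mu0,Ld1,B1 rp2 wp0

issued = [0, 1]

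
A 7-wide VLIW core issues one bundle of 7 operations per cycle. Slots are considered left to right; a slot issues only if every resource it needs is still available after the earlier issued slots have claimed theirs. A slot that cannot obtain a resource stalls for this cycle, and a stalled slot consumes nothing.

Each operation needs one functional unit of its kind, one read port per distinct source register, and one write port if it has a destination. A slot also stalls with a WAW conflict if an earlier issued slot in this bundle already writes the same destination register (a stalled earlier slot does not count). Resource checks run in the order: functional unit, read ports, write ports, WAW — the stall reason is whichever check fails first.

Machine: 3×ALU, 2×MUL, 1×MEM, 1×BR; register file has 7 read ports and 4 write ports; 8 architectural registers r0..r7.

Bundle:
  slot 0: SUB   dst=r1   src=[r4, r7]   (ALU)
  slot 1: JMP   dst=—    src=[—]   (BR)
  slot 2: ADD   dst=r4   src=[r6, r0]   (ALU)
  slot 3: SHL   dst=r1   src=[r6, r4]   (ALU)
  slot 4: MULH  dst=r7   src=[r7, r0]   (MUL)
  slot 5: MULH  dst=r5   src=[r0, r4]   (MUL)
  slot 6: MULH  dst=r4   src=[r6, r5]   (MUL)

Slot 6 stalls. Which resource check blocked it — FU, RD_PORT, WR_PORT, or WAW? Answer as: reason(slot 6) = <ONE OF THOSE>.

#0 ALU src=r4,r7 dispatched  <A:2 Mu:2 Ld:1 B:1 rd:5 wr:3>
#1 BR src=- dispatched  <A:2 Mu:2 Ld:1 B:0 rd:5 wr:3>
#2 ALU src=r6,r0 dispatched  <A:1 Mu:2 Ld:1 B:0 rd:3 wr:2>
#3 ALU src=r6,r4 held:WAW  <A:1 Mu:2 Ld:1 B:0 rd:3 wr:2>
#4 MUL src=r7,r0 dispatched  <A:1 Mu:1 Ld:1 B:0 rd:1 wr:1>
#5 MUL src=r0,r4 held:RD_PORT  <A:1 Mu:1 Ld:1 B:0 rd:1 wr:1>
#6 MUL src=r6,r5 held:RD_PORT  <A:1 Mu:1 Ld:1 B:0 rd:1 wr:1>

reason(slot 6) = RD_PORT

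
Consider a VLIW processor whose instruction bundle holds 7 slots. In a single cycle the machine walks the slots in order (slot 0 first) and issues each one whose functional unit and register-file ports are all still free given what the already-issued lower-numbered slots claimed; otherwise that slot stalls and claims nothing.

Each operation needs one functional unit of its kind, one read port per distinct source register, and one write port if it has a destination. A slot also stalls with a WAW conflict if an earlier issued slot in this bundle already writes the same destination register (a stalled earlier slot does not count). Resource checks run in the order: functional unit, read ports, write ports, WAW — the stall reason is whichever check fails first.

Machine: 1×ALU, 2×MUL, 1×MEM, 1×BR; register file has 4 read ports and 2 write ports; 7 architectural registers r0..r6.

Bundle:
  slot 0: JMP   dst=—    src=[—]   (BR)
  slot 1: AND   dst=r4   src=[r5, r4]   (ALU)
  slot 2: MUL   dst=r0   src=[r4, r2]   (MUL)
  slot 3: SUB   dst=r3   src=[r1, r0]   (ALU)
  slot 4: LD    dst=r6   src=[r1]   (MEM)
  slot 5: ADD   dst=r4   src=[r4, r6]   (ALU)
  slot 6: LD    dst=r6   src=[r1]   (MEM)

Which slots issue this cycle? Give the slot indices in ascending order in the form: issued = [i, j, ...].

  0. BR ⇒ go  {1A/2Mu/1Ld/0B | 4r 2w}
  1. ALU→r4 ⇒ go  {0A/2Mu/1Ld/0B | 2r 1w}
  2. MUL→r0 ⇒ go  {0A/1Mu/1Ld/0B | 0r 0w}
  3. ALU→r3 ⇒ no(FU)  {0A/1Mu/1Ld/0B | 0r 0w}
  4. MEM→r6 ⇒ no(RD_PORT)  {0A/1Mu/1Ld/0B | 0r 0w}
  5. ALU→r4 ⇒ no(FU)  {0A/1Mu/1Ld/0B | 0r 0w}
  6. MEM→r6 ⇒ no(RD_PORT)  {0A/1Mu/1Ld/0B | 0r 0w}

issued = [0, 1, 2]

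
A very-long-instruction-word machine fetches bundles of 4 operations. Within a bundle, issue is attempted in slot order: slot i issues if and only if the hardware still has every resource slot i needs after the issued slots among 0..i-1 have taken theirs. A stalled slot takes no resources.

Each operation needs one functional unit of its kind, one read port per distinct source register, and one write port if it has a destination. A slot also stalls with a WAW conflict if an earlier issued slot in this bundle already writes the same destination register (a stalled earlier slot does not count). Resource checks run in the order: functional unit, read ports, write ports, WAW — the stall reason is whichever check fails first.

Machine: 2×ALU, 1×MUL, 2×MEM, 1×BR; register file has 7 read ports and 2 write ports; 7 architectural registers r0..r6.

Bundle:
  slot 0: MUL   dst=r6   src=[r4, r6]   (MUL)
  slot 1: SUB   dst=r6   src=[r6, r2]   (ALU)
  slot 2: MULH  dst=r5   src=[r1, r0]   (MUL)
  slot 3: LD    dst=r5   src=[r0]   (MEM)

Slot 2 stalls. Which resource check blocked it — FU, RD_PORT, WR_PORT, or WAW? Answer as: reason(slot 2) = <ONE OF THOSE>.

reason(slot 2) = FU

  0. MUL→r6 ⇒ go  {2A/0Mu/2Ld/1B | 5r 1w}
  1. ALU→r6 ⇒ no(WAW)  {2A/0Mu/2Ld/1B | 5r 1w}
  2. MUL→r5 ⇒ no(FU)  {2A/0Mu/2Ld/1B | 5r 1w}
  3. MEM→r5 ⇒ go  {2A/0Mu/1Ld/1B | 4r 0w}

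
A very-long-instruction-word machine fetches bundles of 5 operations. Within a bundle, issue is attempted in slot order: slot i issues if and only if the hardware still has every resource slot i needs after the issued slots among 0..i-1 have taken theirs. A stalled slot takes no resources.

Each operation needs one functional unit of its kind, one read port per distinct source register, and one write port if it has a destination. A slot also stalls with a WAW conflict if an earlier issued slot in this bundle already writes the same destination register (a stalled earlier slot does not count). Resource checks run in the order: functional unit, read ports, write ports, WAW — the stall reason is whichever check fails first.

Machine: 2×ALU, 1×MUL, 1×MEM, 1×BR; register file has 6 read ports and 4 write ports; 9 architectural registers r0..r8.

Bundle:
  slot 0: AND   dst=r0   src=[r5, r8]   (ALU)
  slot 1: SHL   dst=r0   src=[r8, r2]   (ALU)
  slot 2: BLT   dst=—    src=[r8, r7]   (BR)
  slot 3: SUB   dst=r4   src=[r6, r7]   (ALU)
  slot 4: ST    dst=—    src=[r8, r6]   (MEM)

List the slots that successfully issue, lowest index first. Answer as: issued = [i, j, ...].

slot 0 (ALU): ISSUE — free A1,Mu1,Ld1,B1 rp4 wp3
slot 1 (ALU): stall WAW — free A1,Mu1,Ld1,B1 rp4 wp3
slot 2 (BR): ISSUE — free A1,Mu1,Ld1,B0 rp2 wp3
slot 3 (ALU): ISSUE — free A0,Mu1,Ld1,B0 rp0 wp2
slot 4 (MEM): stall RD_PORT — free A0,Mu1,Ld1,B0 rp0 wp2

issued = [0, 2, 3]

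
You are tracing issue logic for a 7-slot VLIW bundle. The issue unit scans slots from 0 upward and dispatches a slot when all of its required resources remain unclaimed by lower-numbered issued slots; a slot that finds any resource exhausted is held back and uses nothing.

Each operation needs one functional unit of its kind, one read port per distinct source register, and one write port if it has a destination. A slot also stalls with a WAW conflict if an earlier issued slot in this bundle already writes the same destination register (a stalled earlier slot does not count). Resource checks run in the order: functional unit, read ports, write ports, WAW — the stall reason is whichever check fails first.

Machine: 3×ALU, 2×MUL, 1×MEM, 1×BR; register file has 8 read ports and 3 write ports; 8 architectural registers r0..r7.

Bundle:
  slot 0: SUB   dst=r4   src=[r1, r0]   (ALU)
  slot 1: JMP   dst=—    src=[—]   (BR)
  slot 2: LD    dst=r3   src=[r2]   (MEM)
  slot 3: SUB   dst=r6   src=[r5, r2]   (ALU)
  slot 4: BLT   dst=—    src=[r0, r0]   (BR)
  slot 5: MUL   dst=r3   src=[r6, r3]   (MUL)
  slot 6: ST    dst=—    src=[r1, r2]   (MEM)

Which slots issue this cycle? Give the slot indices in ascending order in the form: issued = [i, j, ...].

[0] ALU needs rd=2 wr=1: ok; after: ALU=2 MUL=2 MEM=1 BR=1, R=6, W=2
[1] BR needs rd=0 wr=0: ok; after: ALU=2 MUL=2 MEM=1 BR=0, R=6, W=2
[2] MEM needs rd=1 wr=1: ok; after: ALU=2 MUL=2 MEM=0 BR=0, R=5, W=1
[3] ALU needs rd=2 wr=1: ok; after: ALU=1 MUL=2 MEM=0 BR=0, R=3, W=0
[4] BR needs rd=1 wr=0: FU; after: ALU=1 MUL=2 MEM=0 BR=0, R=3, W=0
[5] MUL needs rd=2 wr=1: WR_PORT; after: ALU=1 MUL=2 MEM=0 BR=0, R=3, W=0
[6] MEM needs rd=2 wr=0: FU; after: ALU=1 MUL=2 MEM=0 BR=0, R=3, W=0

issued = [0, 1, 2, 3]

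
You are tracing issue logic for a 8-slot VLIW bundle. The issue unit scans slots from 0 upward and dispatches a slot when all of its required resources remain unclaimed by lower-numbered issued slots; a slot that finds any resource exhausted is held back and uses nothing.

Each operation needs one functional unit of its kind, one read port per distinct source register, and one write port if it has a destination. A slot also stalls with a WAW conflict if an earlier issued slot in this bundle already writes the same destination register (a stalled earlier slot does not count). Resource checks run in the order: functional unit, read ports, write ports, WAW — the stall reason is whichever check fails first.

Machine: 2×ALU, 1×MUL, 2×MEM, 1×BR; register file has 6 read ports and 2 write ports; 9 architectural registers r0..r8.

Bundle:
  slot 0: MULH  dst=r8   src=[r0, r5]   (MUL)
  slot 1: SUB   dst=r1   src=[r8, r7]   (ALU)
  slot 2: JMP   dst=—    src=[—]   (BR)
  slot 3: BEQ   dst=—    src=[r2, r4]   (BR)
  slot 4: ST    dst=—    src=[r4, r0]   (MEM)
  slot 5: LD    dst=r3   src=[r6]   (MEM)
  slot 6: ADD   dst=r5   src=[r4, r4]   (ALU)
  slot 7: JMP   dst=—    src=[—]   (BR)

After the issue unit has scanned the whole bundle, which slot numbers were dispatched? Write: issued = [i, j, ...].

(0) want 1×MUL +2rd +1wr — yes → AL2|MU0|ME2|BR1|rd4|wr1
(1) want 1×ALU +2rd +1wr — yes → AL1|MU0|ME2|BR1|rd2|wr0
(2) want 1×BR +0rd +0wr — yes → AL1|MU0|ME2|BR0|rd2|wr0
(3) want 1×BR +2rd +0wr — FU → AL1|MU0|ME2|BR0|rd2|wr0
(4) want 1×MEM +2rd +0wr — yes → AL1|MU0|ME1|BR0|rd0|wr0
(5) want 1×MEM +1rd +1wr — RD_PORT → AL1|MU0|ME1|BR0|rd0|wr0
(6) want 1×ALU +1rd +1wr — RD_PORT → AL1|MU0|ME1|BR0|rd0|wr0
(7) want 1×BR +0rd +0wr — FU → AL1|MU0|ME1|BR0|rd0|wr0

issued = [0, 1, 2, 4]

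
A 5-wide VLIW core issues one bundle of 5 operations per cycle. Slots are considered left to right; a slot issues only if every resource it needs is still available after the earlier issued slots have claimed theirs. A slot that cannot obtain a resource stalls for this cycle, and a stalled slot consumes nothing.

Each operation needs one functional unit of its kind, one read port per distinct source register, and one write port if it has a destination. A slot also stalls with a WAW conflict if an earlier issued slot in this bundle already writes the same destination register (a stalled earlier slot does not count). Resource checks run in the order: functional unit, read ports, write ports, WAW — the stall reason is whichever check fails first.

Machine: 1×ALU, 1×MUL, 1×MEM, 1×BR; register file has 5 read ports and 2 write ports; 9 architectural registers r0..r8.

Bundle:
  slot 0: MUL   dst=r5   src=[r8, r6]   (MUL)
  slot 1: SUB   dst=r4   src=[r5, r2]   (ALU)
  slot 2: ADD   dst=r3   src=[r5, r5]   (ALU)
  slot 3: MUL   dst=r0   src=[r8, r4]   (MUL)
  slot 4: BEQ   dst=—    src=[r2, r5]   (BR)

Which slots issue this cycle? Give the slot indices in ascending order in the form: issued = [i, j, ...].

issued = [0, 1]

  0. MUL→r5 ⇒ go  {1A/0Mu/1Ld/1B | 3r 1w}
  1. ALU→r4 ⇒ go  {0A/0Mu/1Ld/1B | 1r 0w}
  2. ALU→r3 ⇒ no(FU)  {0A/0Mu/1Ld/1B | 1r 0w}
  3. MUL→r0 ⇒ no(FU)  {0A/0Mu/1Ld/1B | 1r 0w}
  4. BR ⇒ no(RD_PORT)  {0A/0Mu/1Ld/1B | 1r 0w}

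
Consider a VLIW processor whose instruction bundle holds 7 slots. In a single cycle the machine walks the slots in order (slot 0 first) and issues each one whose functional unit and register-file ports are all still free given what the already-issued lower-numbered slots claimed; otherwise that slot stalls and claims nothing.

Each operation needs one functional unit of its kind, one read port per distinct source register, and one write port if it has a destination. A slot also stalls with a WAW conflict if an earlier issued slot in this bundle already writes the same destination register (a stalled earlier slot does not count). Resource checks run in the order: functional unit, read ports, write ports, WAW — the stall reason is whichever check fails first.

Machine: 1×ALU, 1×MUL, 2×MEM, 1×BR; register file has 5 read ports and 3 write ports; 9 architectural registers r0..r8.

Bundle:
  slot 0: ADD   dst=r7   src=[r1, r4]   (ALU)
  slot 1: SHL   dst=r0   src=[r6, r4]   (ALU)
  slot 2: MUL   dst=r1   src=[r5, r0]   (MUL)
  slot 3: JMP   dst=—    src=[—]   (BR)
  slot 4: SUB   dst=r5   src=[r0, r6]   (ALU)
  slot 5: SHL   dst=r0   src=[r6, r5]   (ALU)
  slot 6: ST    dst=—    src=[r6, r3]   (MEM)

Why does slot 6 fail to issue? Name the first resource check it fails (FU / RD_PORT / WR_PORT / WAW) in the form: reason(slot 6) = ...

  0. ALU→r7 ⇒ go  {0A/1Mu/2Ld/1B | 3r 2w}
  1. ALU→r0 ⇒ no(FU)  {0A/1Mu/2Ld/1B | 3r 2w}
  2. MUL→r1 ⇒ go  {0A/0Mu/2Ld/1B | 1r 1w}
  3. BR ⇒ go  {0A/0Mu/2Ld/0B | 1r 1w}
  4. ALU→r5 ⇒ no(FU)  {0A/0Mu/2Ld/0B | 1r 1w}
  5. ALU→r0 ⇒ no(FU)  {0A/0Mu/2Ld/0B | 1r 1w}
  6. MEM ⇒ no(RD_PORT)  {0A/0Mu/2Ld/0B | 1r 1w}

reason(slot 6) = RD_PORT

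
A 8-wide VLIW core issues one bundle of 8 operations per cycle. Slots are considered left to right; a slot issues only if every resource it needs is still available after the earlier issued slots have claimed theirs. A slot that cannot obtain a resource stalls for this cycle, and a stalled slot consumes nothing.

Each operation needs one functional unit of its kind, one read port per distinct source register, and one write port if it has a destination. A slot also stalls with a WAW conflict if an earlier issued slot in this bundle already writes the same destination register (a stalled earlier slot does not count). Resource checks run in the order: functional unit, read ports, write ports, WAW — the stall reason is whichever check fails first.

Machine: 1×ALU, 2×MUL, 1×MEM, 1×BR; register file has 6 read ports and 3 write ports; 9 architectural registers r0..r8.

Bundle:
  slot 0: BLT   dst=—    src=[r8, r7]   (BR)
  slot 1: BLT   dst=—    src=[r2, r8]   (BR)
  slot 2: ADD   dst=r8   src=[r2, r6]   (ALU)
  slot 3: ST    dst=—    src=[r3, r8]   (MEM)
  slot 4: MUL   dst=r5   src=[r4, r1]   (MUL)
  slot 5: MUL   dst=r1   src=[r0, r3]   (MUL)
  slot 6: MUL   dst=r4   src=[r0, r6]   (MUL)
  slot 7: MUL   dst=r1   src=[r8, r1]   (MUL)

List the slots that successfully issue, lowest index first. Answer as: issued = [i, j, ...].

slot 0 (BR): ISSUE — free A1,Mu2,Ld1,B0 rp4 wp3
slot 1 (BR): stall FU — free A1,Mu2,Ld1,B0 rp4 wp3
slot 2 (ALU): ISSUE — free A0,Mu2,Ld1,B0 rp2 wp2
slot 3 (MEM): ISSUE — free A0,Mu2,Ld0,B0 rp0 wp2
slot 4 (MUL): stall RD_PORT — free A0,Mu2,Ld0,B0 rp0 wp2
slot 5 (MUL): stall RD_PORT — free A0,Mu2,Ld0,B0 rp0 wp2
slot 6 (MUL): stall RD_PORT — free A0,Mu2,Ld0,B0 rp0 wp2
slot 7 (MUL): stall RD_PORT — free A0,Mu2,Ld0,B0 rp0 wp2

issued = [0, 2, 3]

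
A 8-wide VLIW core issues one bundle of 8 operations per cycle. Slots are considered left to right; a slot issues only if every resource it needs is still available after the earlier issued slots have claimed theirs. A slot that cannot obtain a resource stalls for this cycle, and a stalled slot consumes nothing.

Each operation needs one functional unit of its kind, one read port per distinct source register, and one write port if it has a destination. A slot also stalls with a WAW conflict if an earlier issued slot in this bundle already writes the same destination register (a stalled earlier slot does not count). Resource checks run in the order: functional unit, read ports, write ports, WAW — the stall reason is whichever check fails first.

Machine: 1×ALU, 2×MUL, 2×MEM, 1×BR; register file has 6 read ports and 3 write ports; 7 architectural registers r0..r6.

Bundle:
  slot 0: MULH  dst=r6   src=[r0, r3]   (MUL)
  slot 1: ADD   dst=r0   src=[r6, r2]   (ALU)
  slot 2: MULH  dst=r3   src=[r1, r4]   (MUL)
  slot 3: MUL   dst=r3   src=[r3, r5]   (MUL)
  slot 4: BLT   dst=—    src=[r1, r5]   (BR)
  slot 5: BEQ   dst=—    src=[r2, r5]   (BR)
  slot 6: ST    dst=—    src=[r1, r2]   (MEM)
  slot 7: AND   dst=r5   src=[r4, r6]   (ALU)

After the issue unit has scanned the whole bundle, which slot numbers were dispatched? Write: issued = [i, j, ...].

(0) want 1×MUL +2rd +1wr — yes → AL1|MU1|ME2|BR1|rd4|wr2
(1) want 1×ALU +2rd +1wr — yes → AL0|MU1|ME2|BR1|rd2|wr1
(2) want 1×MUL +2rd +1wr — yes → AL0|MU0|ME2|BR1|rd0|wr0
(3) want 1×MUL +2rd +1wr — FU → AL0|MU0|ME2|BR1|rd0|wr0
(4) want 1×BR +2rd +0wr — RD_PORT → AL0|MU0|ME2|BR1|rd0|wr0
(5) want 1×BR +2rd +0wr — RD_PORT → AL0|MU0|ME2|BR1|rd0|wr0
(6) want 1×MEM +2rd +0wr — RD_PORT → AL0|MU0|ME2|BR1|rd0|wr0
(7) want 1×ALU +2rd +1wr — FU → AL0|MU0|ME2|BR1|rd0|wr0

issued = [0, 1, 2]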